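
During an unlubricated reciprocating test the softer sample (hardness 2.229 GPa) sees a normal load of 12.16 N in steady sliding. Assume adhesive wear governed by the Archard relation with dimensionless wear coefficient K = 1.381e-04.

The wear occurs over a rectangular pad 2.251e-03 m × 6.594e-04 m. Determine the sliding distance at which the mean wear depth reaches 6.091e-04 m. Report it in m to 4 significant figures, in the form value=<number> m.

value=1200 m

Every step carries full precision. The intermediates are printed rounded; one final rounding to 4 significant figures.
Hardness H = 2.229 GPa = 2.229e+09 Pa.
Contact area A = 2.251e-03 m × 6.594e-04 m = 1.484e-06 m².
Expressed in SI base units: W = 12.16 N, H = 2.229e+09 Pa, K = 1.381e-04.
Volume at the limit: V_lim = h_lim·A = 6.091e-04 · 1.484e-06 = 9.041e-10 m³.
Thus life L = V_lim·H/(K·W) = 9.041e-10 · 2.229e+09 / (1.381e-04 · 12.16) = 1200 m.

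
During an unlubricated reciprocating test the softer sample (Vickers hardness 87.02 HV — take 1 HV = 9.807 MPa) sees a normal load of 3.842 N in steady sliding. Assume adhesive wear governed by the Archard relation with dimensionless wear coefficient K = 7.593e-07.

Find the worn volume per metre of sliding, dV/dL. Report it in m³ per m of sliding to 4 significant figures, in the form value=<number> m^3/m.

The computation holds exact precision — the intermediates are shown rounded, and one last rounding to four significant figures.
Convert: Hardness H = 87.02 HV × 9.807 MPa/HV = 853.4 MPa = 8.534e+08 Pa.
As SI base values: W = 3.842 N, H = 8.534e+08 Pa, K = 7.593e-07.
Sliding wear rate dV/dL = K·W/H (independent of L): 7.593e-07 · 3.842 / 8.534e+08 = 3.418e-15 m³/m.

value=3.418e-15 m^3/m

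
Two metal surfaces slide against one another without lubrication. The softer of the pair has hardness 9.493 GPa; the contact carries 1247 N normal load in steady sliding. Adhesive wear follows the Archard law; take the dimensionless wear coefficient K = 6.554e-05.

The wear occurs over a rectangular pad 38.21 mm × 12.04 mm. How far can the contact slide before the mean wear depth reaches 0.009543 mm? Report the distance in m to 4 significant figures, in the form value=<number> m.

Intermediates are printed rounded; the algebra holds full float precision, and one last rounding to four significant figures.
Convert: Hardness H = 9.493 GPa = 9.493e+09 Pa.
Convert: Pad sides 38.21 mm × 12.04 mm = 0.03821 m × 0.01204 m. Contact area A = 0.03821 m × 0.01204 m = 4.600e-04 m².
Convert: Depth limit h_lim = 0.009543 mm = 9.543e-06 m.
Working in SI base units: W = 1247 N, H = 9.493e+09 Pa, K = 6.554e-05.
Permissible volume V_lim = h_lim·A = 9.543e-06 · 4.600e-04 = 4.390e-09 m³.
Thus life L = V_lim·H/(K·W) = 4.390e-09 · 9.493e+09 / (6.554e-05 · 1247) = 509.9 m.

value=509.9 m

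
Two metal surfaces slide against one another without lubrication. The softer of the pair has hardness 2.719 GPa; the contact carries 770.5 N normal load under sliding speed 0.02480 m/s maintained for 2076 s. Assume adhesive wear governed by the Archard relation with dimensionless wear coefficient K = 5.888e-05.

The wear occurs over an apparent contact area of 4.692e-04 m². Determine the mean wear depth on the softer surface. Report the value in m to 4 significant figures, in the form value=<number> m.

value=1.831e-06 m

Intermediate values are printed rounded, and the computation maintains full precision; a lone final rounding: 4 significant figures.
Convert: Distance L = v·t = 0.02480 m/s × 2076 s = 51.48 m.
Convert: Hardness H = 2.719 GPa = 2.719e+09 Pa.
In SI base units, W = 770.5 N, H = 2.719e+09 Pa, K = 5.888e-05.
Wear volume V = K·W·L/H = 5.888e-05 · 770.5 · 51.48 / 2.719e+09 = 8.590e-10 m³.
Depth h = V/A = 8.590e-10 / 4.692e-04 = 1.831e-06 m.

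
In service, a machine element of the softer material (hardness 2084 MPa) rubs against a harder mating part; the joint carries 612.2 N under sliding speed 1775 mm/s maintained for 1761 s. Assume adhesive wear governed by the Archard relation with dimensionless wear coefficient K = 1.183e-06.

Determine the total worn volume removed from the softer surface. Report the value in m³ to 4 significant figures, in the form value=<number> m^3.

value=1.086e-09 m^3

Intermediates are displayed rounded. The computation maintains full float precision. Rounded once at the end: four significant digits.
Sliding speed v = 1775 mm/s = 1.775 m/s. Sliding distance L = v·t = 1.775 m/s × 1761 s = 3126 m.
Hardness H = 2084 MPa = 2.084e+09 Pa.
Collected in SI base units: W = 612.2 N, H = 2.084e+09 Pa, K = 1.183e-06.
The Archard volume V = K·W·L/H = 1.183e-06 · 612.2 · 3126 / 2.084e+09 = 1.086e-09 m³.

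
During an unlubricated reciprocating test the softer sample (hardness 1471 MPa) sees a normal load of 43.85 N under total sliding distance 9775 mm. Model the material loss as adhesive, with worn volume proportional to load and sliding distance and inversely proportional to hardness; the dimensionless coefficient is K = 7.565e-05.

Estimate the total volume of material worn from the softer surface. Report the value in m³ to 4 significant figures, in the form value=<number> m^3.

value=2.204e-11 m^3

The intermediates are shown rounded; every step carries exact precision; rounded once at the end, at 4 significant digits.
The distance L = 9775 mm = 9.775 m.
Hardness H = 1471 MPa = 1.471e+09 Pa.
Restated in SI base units: W = 43.85 N, H = 1.471e+09 Pa, K = 7.565e-05.
Worn volume V = K·W·L/H = 7.565e-05 · 43.85 · 9.775 / 1.471e+09 = 2.204e-11 m³.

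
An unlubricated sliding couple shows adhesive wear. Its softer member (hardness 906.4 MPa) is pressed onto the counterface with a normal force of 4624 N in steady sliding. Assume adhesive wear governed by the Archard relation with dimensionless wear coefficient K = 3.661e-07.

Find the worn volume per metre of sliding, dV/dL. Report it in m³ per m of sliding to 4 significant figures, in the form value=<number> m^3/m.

value=1.868e-12 m^3/m

The intermediates are shown rounded; the algebra holds full float precision, and a single final rounding: four significant digits.
Hardness H = 906.4 MPa = 9.064e+08 Pa.
Expressed in SI base units: W = 4624 N, H = 9.064e+08 Pa, K = 3.661e-07.
The wear rate dV/dL = K·W/H, so: 3.661e-07 · 4624 / 9.064e+08 = 1.868e-12 m³/m.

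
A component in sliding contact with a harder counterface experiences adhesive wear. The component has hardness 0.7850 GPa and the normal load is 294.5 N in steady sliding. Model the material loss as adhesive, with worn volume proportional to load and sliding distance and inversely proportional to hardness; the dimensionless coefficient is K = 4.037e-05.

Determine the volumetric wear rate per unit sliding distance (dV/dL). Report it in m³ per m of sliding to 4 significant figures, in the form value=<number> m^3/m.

Intermediate values are shown rounded. The computation keeps full precision, and rounded once at the end, at four significant digits.
Convert: Hardness H = 0.7850 GPa = 7.850e+08 Pa.
Expressed in SI base units: W = 294.5 N, H = 7.850e+08 Pa, K = 4.037e-05.
Wear rate dV/dL = K·W/H: 4.037e-05 · 294.5 / 7.850e+08 = 1.515e-11 m³/m.

value=1.515e-11 m^3/m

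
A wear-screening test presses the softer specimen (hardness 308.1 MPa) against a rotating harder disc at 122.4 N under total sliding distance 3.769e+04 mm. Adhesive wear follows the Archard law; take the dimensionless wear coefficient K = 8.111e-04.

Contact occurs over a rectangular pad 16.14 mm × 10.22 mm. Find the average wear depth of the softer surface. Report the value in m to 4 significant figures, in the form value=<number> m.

The intermediates are displayed rounded, and the algebra keeps exact precision, and rounded just once: 4 significant figures.
Path length L = 3.769e+04 mm = 37.69 m.
Hardness H = 308.1 MPa = 3.081e+08 Pa.
Pad sides 16.14 mm × 10.22 mm = 0.01614 m × 0.01022 m. Contact area A = 0.01614 m × 0.01022 m = 1.650e-04 m².
Collected in SI base units: W = 122.4 N, H = 3.081e+08 Pa, K = 8.111e-04.
By Archard's law, V = K·W·L/H = 8.111e-04 · 122.4 · 37.69 / 3.081e+08 = 1.214e-08 m³.
Depth of wear h = V/A = 1.214e-08 / 1.650e-04 = 7.363e-05 m.

value=7.363e-05 m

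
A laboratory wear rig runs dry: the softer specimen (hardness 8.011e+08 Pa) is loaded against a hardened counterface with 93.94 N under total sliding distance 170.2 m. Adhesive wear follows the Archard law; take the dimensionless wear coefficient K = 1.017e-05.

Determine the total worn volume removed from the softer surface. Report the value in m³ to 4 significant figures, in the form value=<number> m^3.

All working math keeps full float precision, and intermediate values are shown rounded, and a single final rounding to four significant digits.
In SI base units: W = 93.94 N, H = 8.011e+08 Pa, K = 1.017e-05.
By Archard's law, V = K·W·L/H = 1.017e-05 · 93.94 · 170.2 / 8.011e+08 = 2.030e-10 m³.

value=2.030e-10 m^3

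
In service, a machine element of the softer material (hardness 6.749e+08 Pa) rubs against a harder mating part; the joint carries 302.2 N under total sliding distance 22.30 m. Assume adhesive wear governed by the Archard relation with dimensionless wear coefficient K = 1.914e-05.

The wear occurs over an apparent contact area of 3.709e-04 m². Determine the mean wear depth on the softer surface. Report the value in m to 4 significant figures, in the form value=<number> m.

value=5.153e-07 m

Displayed values are rounded; every step carries exact precision — a single final rounding: 4 significant figures.
In SI base units, W = 302.2 N, H = 6.749e+08 Pa, K = 1.914e-05.
Worn volume V = K·W·L/H = 1.914e-05 · 302.2 · 22.30 / 6.749e+08 = 1.911e-10 m³.
Depth h = V/A = 1.911e-10 / 3.709e-04 = 5.153e-07 m.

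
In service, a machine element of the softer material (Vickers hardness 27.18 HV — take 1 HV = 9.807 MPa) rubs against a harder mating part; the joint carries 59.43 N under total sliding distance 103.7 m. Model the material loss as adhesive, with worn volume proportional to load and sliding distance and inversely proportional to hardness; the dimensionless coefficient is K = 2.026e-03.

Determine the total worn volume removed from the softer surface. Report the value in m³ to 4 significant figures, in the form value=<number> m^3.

value=4.684e-08 m^3

Every step runs at full precision. The intermediates appear rounded. Rounded just once, at four significant digits.
Convert: Hardness H = 27.18 HV × 9.807 MPa/HV = 266.6 MPa = 2.666e+08 Pa.
Working in SI base units: W = 59.43 N, H = 2.666e+08 Pa, K = 2.026e-03.
By Archard's law, V = K·W·L/H = 2.026e-03 · 59.43 · 103.7 / 2.666e+08 = 4.684e-08 m³.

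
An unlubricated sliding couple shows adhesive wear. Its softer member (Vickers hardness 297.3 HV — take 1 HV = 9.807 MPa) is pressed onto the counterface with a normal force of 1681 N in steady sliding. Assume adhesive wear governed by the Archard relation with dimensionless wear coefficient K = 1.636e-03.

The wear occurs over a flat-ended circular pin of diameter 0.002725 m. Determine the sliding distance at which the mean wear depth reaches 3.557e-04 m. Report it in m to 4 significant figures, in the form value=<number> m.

Intermediate values are displayed rounded; all working math carries full precision. Rounded once at the end, at four significant figures.
Hardness H = 297.3 HV × 9.807 MPa/HV = 2916 MPa = 2.916e+09 Pa.
Contact area A = π·d²/4 = π·(0.002725 m)²/4 = 5.832e-06 m².
As SI base values: W = 1681 N, H = 2.916e+09 Pa, K = 1.636e-03.
Wearable volume V_lim = h_lim·A = 3.557e-04 · 5.832e-06 = 2.074e-09 m³.
Life L = V_lim·H/(K·W) = 2.074e-09 · 2.916e+09 / (1.636e-03 · 1681) = 2.199 m.

value=2.199 m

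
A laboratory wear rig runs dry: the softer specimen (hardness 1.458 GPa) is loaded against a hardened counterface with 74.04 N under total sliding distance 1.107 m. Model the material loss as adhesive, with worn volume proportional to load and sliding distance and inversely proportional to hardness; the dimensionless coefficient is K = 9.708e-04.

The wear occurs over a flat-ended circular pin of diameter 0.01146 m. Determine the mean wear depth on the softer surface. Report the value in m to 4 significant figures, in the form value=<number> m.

The intermediates are displayed rounded; all working math runs at full precision, and a lone final rounding, at 4 significant figures.
Hardness H = 1.458 GPa = 1.458e+09 Pa.
Contact area A = π·d²/4 = π·(0.01146 m)²/4 = 1.031e-04 m².
In SI base units, W = 74.04 N, H = 1.458e+09 Pa, K = 9.708e-04.
The Archard volume V = K·W·L/H = 9.708e-04 · 74.04 · 1.107 / 1.458e+09 = 5.457e-11 m³.
Depth h = V/A = 5.457e-11 / 1.031e-04 = 5.291e-07 m.

value=5.291e-07 m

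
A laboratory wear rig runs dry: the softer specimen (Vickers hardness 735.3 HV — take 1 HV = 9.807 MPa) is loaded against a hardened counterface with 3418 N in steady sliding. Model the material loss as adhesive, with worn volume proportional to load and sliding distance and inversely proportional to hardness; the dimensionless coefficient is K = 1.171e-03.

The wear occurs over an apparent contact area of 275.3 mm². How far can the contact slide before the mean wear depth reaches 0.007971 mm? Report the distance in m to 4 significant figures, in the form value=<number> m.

All working math holds full precision; displayed values are rounded; one final rounding to four significant figures.
Convert: Hardness H = 735.3 HV × 9.807 MPa/HV = 7211 MPa = 7.211e+09 Pa.
Convert: Contact area A = 275.3 mm² = 2.753e-04 m².
Convert: Depth limit h_lim = 0.007971 mm = 7.971e-06 m.
Collected in SI base units: W = 3418 N, H = 7.211e+09 Pa, K = 1.171e-03.
At the depth limit, V_lim = h_lim·A = 7.971e-06 · 2.753e-04 = 2.194e-09 m³.
Thus life L = V_lim·H/(K·W) = 2.194e-09 · 7.211e+09 / (1.171e-03 · 3418) = 3.954 m.

value=3.954 m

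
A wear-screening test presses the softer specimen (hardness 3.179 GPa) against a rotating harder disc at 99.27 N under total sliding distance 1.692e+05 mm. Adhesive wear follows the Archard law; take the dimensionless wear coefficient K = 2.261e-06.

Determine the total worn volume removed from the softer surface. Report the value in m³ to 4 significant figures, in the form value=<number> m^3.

value=1.195e-11 m^3

The intermediates are printed rounded. The computation keeps full precision, and rounded once at the end to 4 significant figures.
Distance covered L = 1.692e+05 mm = 169.2 m.
Hardness H = 3.179 GPa = 3.179e+09 Pa.
In SI base units: W = 99.27 N, H = 3.179e+09 Pa, K = 2.261e-06.
Worn volume V = K·W·L/H = 2.261e-06 · 99.27 · 169.2 / 3.179e+09 = 1.195e-11 m³.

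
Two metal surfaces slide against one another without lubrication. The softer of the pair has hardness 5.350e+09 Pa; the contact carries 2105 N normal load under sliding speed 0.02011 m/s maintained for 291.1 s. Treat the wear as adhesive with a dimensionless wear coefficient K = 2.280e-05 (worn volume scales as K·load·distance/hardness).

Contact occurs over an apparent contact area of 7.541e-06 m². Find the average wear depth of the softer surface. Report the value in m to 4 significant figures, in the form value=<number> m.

value=6.964e-06 m

The intermediates are displayed rounded, and all working math keeps full float precision; one final rounding to 4 significant digits.
Convert: Total distance L = v·t = 0.02011 m/s × 291.1 s = 5.854 m.
SI base units throughout: W = 2105 N, H = 5.350e+09 Pa, K = 2.280e-05.
Worn volume V = K·W·L/H = 2.280e-05 · 2105 · 5.854 / 5.350e+09 = 5.252e-11 m³.
Mean depth h = V/A = 5.252e-11 / 7.541e-06 = 6.964e-06 m.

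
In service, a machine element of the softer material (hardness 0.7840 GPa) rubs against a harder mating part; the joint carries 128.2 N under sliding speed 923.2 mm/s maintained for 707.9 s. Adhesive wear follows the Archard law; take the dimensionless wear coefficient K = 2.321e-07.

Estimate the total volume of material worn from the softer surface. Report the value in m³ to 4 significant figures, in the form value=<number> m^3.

value=2.480e-11 m^3

All arithmetic runs at full precision; intermediates are shown rounded. Rounded just once to 4 significant figures.
Convert: Sliding speed v = 923.2 mm/s = 0.9232 m/s. The distance L = v·t = 0.9232 m/s × 707.9 s = 653.5 m.
Convert: Hardness H = 0.7840 GPa = 7.840e+08 Pa.
Working in SI base units: W = 128.2 N, H = 7.840e+08 Pa, K = 2.321e-07.
Wear volume V = K·W·L/H = 2.321e-07 · 128.2 · 653.5 / 7.840e+08 = 2.480e-11 m³.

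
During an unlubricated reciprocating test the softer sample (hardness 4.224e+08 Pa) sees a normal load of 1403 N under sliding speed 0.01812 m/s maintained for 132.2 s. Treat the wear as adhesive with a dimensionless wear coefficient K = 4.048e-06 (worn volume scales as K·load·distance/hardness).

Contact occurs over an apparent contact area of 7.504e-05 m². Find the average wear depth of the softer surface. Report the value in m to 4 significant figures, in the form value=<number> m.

value=4.292e-07 m

The computation carries full float precision. Intermediate values are printed rounded — a single final rounding to 4 significant figures.
Convert: Distance L = v·t = 0.01812 m/s × 132.2 s = 2.395 m.
In SI base units: W = 1403 N, H = 4.224e+08 Pa, K = 4.048e-06.
The Archard volume V = K·W·L/H = 4.048e-06 · 1403 · 2.395 / 4.224e+08 = 3.221e-11 m³.
Wear depth h = V/A = 3.221e-11 / 7.504e-05 = 4.292e-07 m.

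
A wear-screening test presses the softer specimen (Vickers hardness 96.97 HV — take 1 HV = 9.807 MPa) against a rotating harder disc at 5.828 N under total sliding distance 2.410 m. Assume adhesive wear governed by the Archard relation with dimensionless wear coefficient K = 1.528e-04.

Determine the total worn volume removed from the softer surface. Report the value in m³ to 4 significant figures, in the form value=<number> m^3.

Intermediates are displayed rounded. All arithmetic runs at full float precision; one last rounding to four significant figures.
Hardness H = 96.97 HV × 9.807 MPa/HV = 951.0 MPa = 9.510e+08 Pa.
In SI base units: W = 5.828 N, H = 9.510e+08 Pa, K = 1.528e-04.
Volume removed: V = K·W·L/H = 1.528e-04 · 5.828 · 2.410 / 9.510e+08 = 2.257e-12 m³.

value=2.257e-12 m^3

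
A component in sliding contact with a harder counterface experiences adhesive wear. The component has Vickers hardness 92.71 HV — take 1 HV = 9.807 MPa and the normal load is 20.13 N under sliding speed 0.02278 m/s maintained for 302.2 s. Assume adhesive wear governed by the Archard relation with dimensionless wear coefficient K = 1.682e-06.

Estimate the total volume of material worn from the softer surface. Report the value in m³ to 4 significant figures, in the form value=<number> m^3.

value=2.564e-13 m^3

Intermediates are printed rounded. The computation carries full float precision, and rounded once at the end to 4 significant digits.
Total distance L = v·t = 0.02278 m/s × 302.2 s = 6.884 m.
Hardness H = 92.71 HV × 9.807 MPa/HV = 909.2 MPa = 9.092e+08 Pa.
Working in SI base units: W = 20.13 N, H = 9.092e+08 Pa, K = 1.682e-06.
Worn volume V = K·W·L/H = 1.682e-06 · 20.13 · 6.884 / 9.092e+08 = 2.564e-13 m³.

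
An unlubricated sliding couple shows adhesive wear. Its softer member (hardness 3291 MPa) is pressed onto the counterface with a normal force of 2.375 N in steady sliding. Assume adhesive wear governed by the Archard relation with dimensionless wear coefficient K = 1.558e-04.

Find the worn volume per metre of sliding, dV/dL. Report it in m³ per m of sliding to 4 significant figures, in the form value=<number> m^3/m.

All arithmetic carries exact precision. Intermediates are displayed rounded; rounded just once to 4 significant digits.
Hardness H = 3291 MPa = 3.291e+09 Pa.
In SI base units: W = 2.375 N, H = 3.291e+09 Pa, K = 1.558e-04.
Rate of wear dV/dL = K·W/H — distance-free: 1.558e-04 · 2.375 / 3.291e+09 = 1.124e-13 m³/m.

value=1.124e-13 m^3/m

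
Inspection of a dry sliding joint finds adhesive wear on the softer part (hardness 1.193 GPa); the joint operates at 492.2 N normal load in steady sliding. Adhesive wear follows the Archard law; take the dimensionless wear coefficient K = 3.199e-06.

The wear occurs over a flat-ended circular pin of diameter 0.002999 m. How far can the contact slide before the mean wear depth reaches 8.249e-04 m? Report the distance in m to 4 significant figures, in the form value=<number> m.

Intermediate values are shown rounded. All working math holds full precision — rounded once at the end to four significant digits.
Convert: Hardness H = 1.193 GPa = 1.193e+09 Pa.
Convert: Contact area A = π·d²/4 = π·(0.002999 m)²/4 = 7.064e-06 m².
Working in SI base units: W = 492.2 N, H = 1.193e+09 Pa, K = 3.199e-06.
Limit volume V_lim = h_lim·A = 8.249e-04 · 7.064e-06 = 5.827e-09 m³.
So the life L = V_lim·H/(K·W) = 5.827e-09 · 1.193e+09 / (3.199e-06 · 492.2) = 4415 m.

value=4415 m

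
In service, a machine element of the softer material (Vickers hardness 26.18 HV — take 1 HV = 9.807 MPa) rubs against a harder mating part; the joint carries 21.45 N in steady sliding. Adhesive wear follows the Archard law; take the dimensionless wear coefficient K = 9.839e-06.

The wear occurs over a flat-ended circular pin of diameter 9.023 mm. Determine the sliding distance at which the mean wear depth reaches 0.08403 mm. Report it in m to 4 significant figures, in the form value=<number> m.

The intermediates are printed rounded; the computation maintains full float precision, and a single final rounding: 4 significant digits.
Convert: Hardness H = 26.18 HV × 9.807 MPa/HV = 256.7 MPa = 2.567e+08 Pa.
Convert: Pin diameter d = 9.023 mm = 0.009023 m. Contact area A = π·d²/4 = π·(0.009023 m)²/4 = 6.394e-05 m².
Convert: Depth limit h_lim = 0.08403 mm = 8.403e-05 m.
Expressed in SI base units: W = 21.45 N, H = 2.567e+08 Pa, K = 9.839e-06.
Limit volume V_lim = h_lim·A = 8.403e-05 · 6.394e-05 = 5.373e-09 m³.
Sliding life L = V_lim·H/(K·W) = 5.373e-09 · 2.567e+08 / (9.839e-06 · 21.45) = 6537 m.

value=6537 m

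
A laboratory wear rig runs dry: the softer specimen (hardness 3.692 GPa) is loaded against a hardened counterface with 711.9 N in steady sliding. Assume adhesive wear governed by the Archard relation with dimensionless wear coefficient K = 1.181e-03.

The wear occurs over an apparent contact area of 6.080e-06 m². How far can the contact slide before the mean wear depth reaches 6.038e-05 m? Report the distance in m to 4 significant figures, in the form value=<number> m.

value=1.612 m

All arithmetic carries exact precision, and the intermediates are shown rounded, and one final rounding: 4 significant digits.
Hardness H = 3.692 GPa = 3.692e+09 Pa.
SI base units throughout: W = 711.9 N, H = 3.692e+09 Pa, K = 1.181e-03.
Volume at the limit: V_lim = h_lim·A = 6.038e-05 · 6.080e-06 = 3.671e-10 m³.
Thus life L = V_lim·H/(K·W) = 3.671e-10 · 3.692e+09 / (1.181e-03 · 711.9) = 1.612 m.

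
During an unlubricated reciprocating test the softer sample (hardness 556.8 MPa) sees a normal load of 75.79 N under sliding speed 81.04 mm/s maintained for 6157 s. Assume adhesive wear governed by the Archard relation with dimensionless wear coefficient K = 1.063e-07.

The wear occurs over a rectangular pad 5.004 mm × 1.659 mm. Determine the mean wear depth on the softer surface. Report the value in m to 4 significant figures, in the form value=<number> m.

value=8.697e-07 m

Shown intermediates are rounded; all working math runs at exact precision. Rounded once at the end: 4 significant digits.
Sliding speed v = 81.04 mm/s = 0.08104 m/s. Path length L = v·t = 0.08104 m/s × 6157 s = 499.0 m.
Hardness H = 556.8 MPa = 5.568e+08 Pa.
Pad sides 5.004 mm × 1.659 mm = 0.005004 m × 0.001659 m. Contact area A = 0.005004 m × 0.001659 m = 8.302e-06 m².
As SI base values: W = 75.79 N, H = 5.568e+08 Pa, K = 1.063e-07.
Volume removed: V = K·W·L/H = 1.063e-07 · 75.79 · 499.0 / 5.568e+08 = 7.220e-12 m³.
Mean depth h = V/A = 7.220e-12 / 8.302e-06 = 8.697e-07 m.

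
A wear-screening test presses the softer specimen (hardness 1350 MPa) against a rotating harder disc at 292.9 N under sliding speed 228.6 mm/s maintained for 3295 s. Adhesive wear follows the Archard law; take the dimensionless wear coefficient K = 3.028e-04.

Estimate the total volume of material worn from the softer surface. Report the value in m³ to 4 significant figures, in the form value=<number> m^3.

value=4.948e-08 m^3

All working math carries full float precision; intermediate values are printed rounded; one final rounding: 4 significant figures.
Convert: Sliding speed v = 228.6 mm/s = 0.2286 m/s. Distance L = v·t = 0.2286 m/s × 3295 s = 753.2 m.
Convert: Hardness H = 1350 MPa = 1.350e+09 Pa.
In SI base units, W = 292.9 N, H = 1.350e+09 Pa, K = 3.028e-04.
Wear volume V = K·W·L/H = 3.028e-04 · 292.9 · 753.2 / 1.350e+09 = 4.948e-08 m³.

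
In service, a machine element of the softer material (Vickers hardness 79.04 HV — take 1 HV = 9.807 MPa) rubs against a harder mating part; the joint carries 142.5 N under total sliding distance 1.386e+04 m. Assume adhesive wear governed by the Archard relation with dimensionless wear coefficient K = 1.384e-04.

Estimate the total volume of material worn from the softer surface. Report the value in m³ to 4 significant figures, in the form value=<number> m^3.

All arithmetic maintains exact precision. Intermediates are shown rounded. Rounded once at the end: four significant figures.
Convert: Hardness H = 79.04 HV × 9.807 MPa/HV = 775.1 MPa = 7.751e+08 Pa.
SI base units throughout: W = 142.5 N, H = 7.751e+08 Pa, K = 1.384e-04.
Archard volume V = K·W·L/H = 1.384e-04 · 142.5 · 1.386e+04 / 7.751e+08 = 3.526e-07 m³.

value=3.526e-07 m^3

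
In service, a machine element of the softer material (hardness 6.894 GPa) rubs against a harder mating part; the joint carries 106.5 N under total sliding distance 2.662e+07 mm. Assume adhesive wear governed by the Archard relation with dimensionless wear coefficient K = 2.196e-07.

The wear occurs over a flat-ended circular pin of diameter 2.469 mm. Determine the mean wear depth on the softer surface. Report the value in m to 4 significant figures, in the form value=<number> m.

Each operation carries full precision. Shown intermediates are rounded, and rounded just once, at four significant figures.
Convert: Distance covered L = 2.662e+07 mm = 2.662e+04 m.
Convert: Hardness H = 6.894 GPa = 6.894e+09 Pa.
Convert: Pin diameter d = 2.469 mm = 0.002469 m. Contact area A = π·d²/4 = π·(0.002469 m)²/4 = 4.788e-06 m².
Restated in SI base units: W = 106.5 N, H = 6.894e+09 Pa, K = 2.196e-07.
The Archard volume V = K·W·L/H = 2.196e-07 · 106.5 · 2.662e+04 / 6.894e+09 = 9.031e-11 m³.
Depth of wear h = V/A = 9.031e-11 / 4.788e-06 = 1.886e-05 m.

value=1.886e-05 m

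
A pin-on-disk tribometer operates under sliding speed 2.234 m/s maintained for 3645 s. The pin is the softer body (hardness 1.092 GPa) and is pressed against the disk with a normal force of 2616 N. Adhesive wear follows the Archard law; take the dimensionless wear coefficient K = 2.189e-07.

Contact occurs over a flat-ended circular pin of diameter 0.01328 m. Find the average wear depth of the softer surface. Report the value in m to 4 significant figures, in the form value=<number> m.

value=3.083e-05 m

Displayed values are rounded — each operation holds exact precision. Rounded once at the end: 4 significant figures.
Convert: Sliding distance L = v·t = 2.234 m/s × 3645 s = 8143 m.
Convert: Hardness H = 1.092 GPa = 1.092e+09 Pa.
Convert: Contact area A = π·d²/4 = π·(0.01328 m)²/4 = 1.385e-04 m².
Working in SI base units: W = 2616 N, H = 1.092e+09 Pa, K = 2.189e-07.
Volume removed: V = K·W·L/H = 2.189e-07 · 2616 · 8143 / 1.092e+09 = 4.270e-09 m³.
Depth h = V/A = 4.270e-09 / 1.385e-04 = 3.083e-05 m.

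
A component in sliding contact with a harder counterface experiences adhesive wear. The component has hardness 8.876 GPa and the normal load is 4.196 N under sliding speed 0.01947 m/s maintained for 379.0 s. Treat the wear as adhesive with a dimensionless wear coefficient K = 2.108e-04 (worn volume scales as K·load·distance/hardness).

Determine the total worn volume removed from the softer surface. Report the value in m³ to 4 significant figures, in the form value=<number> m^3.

value=7.353e-13 m^3

The intermediates are displayed rounded. Every step maintains full precision, and one last rounding, at four significant digits.
Convert: Sliding distance L = v·t = 0.01947 m/s × 379.0 s = 7.379 m.
Convert: Hardness H = 8.876 GPa = 8.876e+09 Pa.
SI base units throughout: W = 4.196 N, H = 8.876e+09 Pa, K = 2.108e-04.
Apply Archard: V = K·W·L/H = 2.108e-04 · 4.196 · 7.379 / 8.876e+09 = 7.353e-13 m³.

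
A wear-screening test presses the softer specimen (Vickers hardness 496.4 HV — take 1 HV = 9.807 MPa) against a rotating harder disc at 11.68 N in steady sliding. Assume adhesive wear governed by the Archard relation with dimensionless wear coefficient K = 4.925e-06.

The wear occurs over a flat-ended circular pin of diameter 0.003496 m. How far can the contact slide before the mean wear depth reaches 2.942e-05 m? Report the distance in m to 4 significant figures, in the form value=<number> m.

value=2.390e+04 m

Displayed values are rounded — all arithmetic keeps exact precision, and rounded just once to 4 significant figures.
Convert: Hardness H = 496.4 HV × 9.807 MPa/HV = 4868 MPa = 4.868e+09 Pa.
Convert: Contact area A = π·d²/4 = π·(0.003496 m)²/4 = 9.599e-06 m².
In SI base units: W = 11.68 N, H = 4.868e+09 Pa, K = 4.925e-06.
Limit volume V_lim = h_lim·A = 2.942e-05 · 9.599e-06 = 2.824e-10 m³.
Life L = V_lim·H/(K·W) = 2.824e-10 · 4.868e+09 / (4.925e-06 · 11.68) = 2.390e+04 m.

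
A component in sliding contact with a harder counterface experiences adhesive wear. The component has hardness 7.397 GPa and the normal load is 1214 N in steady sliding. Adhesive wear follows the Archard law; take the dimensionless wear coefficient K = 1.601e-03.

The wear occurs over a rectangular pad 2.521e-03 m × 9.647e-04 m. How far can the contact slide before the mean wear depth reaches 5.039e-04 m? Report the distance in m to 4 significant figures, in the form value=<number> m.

value=4.664 m

The intermediates are shown rounded — every step maintains full precision, and rounded once at the end: four significant figures.
Hardness H = 7.397 GPa = 7.397e+09 Pa.
Contact area A = 2.521e-03 m × 9.647e-04 m = 2.432e-06 m².
Collected in SI base units: W = 1214 N, H = 7.397e+09 Pa, K = 1.601e-03.
Volume at the limit: V_lim = h_lim·A = 5.039e-04 · 2.432e-06 = 1.225e-09 m³.
So the life L = V_lim·H/(K·W) = 1.225e-09 · 7.397e+09 / (1.601e-03 · 1214) = 4.664 m.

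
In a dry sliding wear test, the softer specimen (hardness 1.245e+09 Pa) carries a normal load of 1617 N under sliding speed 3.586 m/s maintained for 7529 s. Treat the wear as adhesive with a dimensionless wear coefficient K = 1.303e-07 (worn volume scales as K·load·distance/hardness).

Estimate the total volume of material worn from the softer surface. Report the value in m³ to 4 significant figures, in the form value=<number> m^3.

All arithmetic keeps full precision. The intermediates are displayed rounded. Rounded once at the end: 4 significant digits.
Total distance L = v·t = 3.586 m/s × 7529 s = 2.700e+04 m.
SI base units throughout: W = 1617 N, H = 1.245e+09 Pa, K = 1.303e-07.
Archard relation: V = K·W·L/H = 1.303e-07 · 1617 · 2.700e+04 / 1.245e+09 = 4.569e-09 m³.

value=4.569e-09 m^3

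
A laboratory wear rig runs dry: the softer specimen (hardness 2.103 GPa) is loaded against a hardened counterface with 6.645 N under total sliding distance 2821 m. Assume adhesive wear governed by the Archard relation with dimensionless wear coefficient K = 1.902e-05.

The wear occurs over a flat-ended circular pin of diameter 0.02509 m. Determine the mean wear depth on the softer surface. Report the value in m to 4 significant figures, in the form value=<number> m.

value=3.429e-07 m

The algebra keeps full precision — intermediates appear rounded; rounded once at the end: four significant figures.
Hardness H = 2.103 GPa = 2.103e+09 Pa.
Contact area A = π·d²/4 = π·(0.02509 m)²/4 = 4.944e-04 m².
In SI base units: W = 6.645 N, H = 2.103e+09 Pa, K = 1.902e-05.
Archard relation: V = K·W·L/H = 1.902e-05 · 6.645 · 2821 / 2.103e+09 = 1.695e-10 m³.
Average depth h = V/A = 1.695e-10 / 4.944e-04 = 3.429e-07 m.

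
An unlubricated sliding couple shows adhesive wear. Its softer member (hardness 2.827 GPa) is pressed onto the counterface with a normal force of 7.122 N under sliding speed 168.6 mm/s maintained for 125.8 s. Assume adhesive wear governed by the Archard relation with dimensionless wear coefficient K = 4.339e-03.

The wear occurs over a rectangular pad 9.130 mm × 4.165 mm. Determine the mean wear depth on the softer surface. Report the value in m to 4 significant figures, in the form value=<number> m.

value=6.097e-06 m

The computation carries full precision, and the intermediates are displayed rounded, and rounded once at the end, at four significant digits.
Convert: Sliding speed v = 168.6 mm/s = 0.1686 m/s. Distance covered L = v·t = 0.1686 m/s × 125.8 s = 21.21 m.
Convert: Hardness H = 2.827 GPa = 2.827e+09 Pa.
Convert: Pad sides 9.130 mm × 4.165 mm = 0.009130 m × 0.004165 m. Contact area A = 0.009130 m × 0.004165 m = 3.803e-05 m².
Collected in SI base units: W = 7.122 N, H = 2.827e+09 Pa, K = 4.339e-03.
The Archard volume V = K·W·L/H = 4.339e-03 · 7.122 · 21.21 / 2.827e+09 = 2.318e-10 m³.
Wear depth h = V/A = 2.318e-10 / 3.803e-05 = 6.097e-06 m.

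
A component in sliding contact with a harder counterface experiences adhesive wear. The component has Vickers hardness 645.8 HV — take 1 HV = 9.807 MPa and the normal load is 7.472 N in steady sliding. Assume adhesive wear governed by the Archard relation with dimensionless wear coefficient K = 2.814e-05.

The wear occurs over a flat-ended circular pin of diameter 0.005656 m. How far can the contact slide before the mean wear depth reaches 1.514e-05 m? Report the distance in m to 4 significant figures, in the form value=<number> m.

value=1.146e+04 m

Each operation carries full float precision, and the intermediates are printed rounded; rounded just once: 4 significant digits.
Hardness H = 645.8 HV × 9.807 MPa/HV = 6333 MPa = 6.333e+09 Pa.
Contact area A = π·d²/4 = π·(0.005656 m)²/4 = 2.513e-05 m².
Restated in SI base units: W = 7.472 N, H = 6.333e+09 Pa, K = 2.814e-05.
Permissible volume V_lim = h_lim·A = 1.514e-05 · 2.513e-05 = 3.804e-10 m³.
Life L = V_lim·H/(K·W) = 3.804e-10 · 6.333e+09 / (2.814e-05 · 7.472) = 1.146e+04 m.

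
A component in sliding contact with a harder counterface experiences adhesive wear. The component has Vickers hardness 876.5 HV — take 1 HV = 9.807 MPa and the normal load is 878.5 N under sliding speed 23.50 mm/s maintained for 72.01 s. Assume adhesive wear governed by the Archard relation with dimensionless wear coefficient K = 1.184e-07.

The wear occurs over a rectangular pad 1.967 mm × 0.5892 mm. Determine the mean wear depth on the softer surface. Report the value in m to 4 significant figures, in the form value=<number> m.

value=1.767e-08 m

The algebra holds exact precision, and intermediate values appear rounded — one final rounding to four significant digits.
Convert: Sliding speed v = 23.50 mm/s = 0.02350 m/s. Sliding distance L = v·t = 0.02350 m/s × 72.01 s = 1.692 m.
Convert: Hardness H = 876.5 HV × 9.807 MPa/HV = 8596 MPa = 8.596e+09 Pa.
Convert: Pad sides 1.967 mm × 0.5892 mm = 1.967e-03 m × 5.892e-04 m. Contact area A = 1.967e-03 m × 5.892e-04 m = 1.159e-06 m².
In SI base units: W = 878.5 N, H = 8.596e+09 Pa, K = 1.184e-07.
Archard volume V = K·W·L/H = 1.184e-07 · 878.5 · 1.692 / 8.596e+09 = 2.048e-14 m³.
Depth h = V/A = 2.048e-14 / 1.159e-06 = 1.767e-08 m.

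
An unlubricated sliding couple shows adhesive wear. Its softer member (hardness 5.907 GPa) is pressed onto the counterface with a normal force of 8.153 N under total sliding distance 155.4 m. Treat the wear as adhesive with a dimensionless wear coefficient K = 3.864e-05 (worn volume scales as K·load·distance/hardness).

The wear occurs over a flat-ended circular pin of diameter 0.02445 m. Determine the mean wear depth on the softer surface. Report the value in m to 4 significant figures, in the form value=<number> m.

Intermediate values are displayed rounded — the algebra runs at exact precision, and a lone final rounding to four significant figures.
Convert: Hardness H = 5.907 GPa = 5.907e+09 Pa.
Convert: Contact area A = π·d²/4 = π·(0.02445 m)²/4 = 4.695e-04 m².
In SI base units, W = 8.153 N, H = 5.907e+09 Pa, K = 3.864e-05.
The Archard volume V = K·W·L/H = 3.864e-05 · 8.153 · 155.4 / 5.907e+09 = 8.288e-12 m³.
Depth of wear h = V/A = 8.288e-12 / 4.695e-04 = 1.765e-08 m.

value=1.765e-08 m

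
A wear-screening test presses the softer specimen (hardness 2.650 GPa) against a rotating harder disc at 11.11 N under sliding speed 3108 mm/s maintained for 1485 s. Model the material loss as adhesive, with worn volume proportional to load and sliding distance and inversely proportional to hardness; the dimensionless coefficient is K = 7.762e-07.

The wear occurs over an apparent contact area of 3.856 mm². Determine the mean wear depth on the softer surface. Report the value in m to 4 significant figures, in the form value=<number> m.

The algebra keeps exact precision. Intermediate values are shown rounded — rounded just once to 4 significant figures.
Convert: Sliding speed v = 3108 mm/s = 3.108 m/s. Distance covered L = v·t = 3.108 m/s × 1485 s = 4615 m.
Convert: Hardness H = 2.650 GPa = 2.650e+09 Pa.
Convert: Contact area A = 3.856 mm² = 3.856e-06 m².
As SI base values: W = 11.11 N, H = 2.650e+09 Pa, K = 7.762e-07.
Apply Archard: V = K·W·L/H = 7.762e-07 · 11.11 · 4615 / 2.650e+09 = 1.502e-11 m³.
Mean depth h = V/A = 1.502e-11 / 3.856e-06 = 3.895e-06 m.

value=3.895e-06 m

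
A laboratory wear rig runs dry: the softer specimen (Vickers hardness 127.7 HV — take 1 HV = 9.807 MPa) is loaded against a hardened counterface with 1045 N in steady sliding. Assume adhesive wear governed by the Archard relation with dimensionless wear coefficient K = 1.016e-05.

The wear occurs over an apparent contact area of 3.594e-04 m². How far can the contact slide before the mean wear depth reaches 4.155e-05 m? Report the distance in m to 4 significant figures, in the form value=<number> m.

value=1761 m

All working math holds full precision. Intermediate values are printed rounded, and a single final rounding, at 4 significant figures.
Hardness H = 127.7 HV × 9.807 MPa/HV = 1252 MPa = 1.252e+09 Pa.
In SI base units: W = 1045 N, H = 1.252e+09 Pa, K = 1.016e-05.
Permissible volume V_lim = h_lim·A = 4.155e-05 · 3.594e-04 = 1.493e-08 m³.
Inverting, life L = V_lim·H/(K·W) = 1.493e-08 · 1.252e+09 / (1.016e-05 · 1045) = 1761 m.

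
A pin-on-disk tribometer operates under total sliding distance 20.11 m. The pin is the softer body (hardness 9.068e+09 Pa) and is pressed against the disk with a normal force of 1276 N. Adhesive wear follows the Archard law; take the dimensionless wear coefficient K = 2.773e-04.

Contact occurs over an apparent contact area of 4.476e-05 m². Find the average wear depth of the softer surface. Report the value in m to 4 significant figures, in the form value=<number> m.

value=1.753e-05 m

Printed values are rounded. The algebra runs at full precision, and a single final rounding to 4 significant figures.
SI base units throughout: W = 1276 N, H = 9.068e+09 Pa, K = 2.773e-04.
By Archard's law, V = K·W·L/H = 2.773e-04 · 1276 · 20.11 / 9.068e+09 = 7.847e-10 m³.
Depth h = V/A = 7.847e-10 / 4.476e-05 = 1.753e-05 m.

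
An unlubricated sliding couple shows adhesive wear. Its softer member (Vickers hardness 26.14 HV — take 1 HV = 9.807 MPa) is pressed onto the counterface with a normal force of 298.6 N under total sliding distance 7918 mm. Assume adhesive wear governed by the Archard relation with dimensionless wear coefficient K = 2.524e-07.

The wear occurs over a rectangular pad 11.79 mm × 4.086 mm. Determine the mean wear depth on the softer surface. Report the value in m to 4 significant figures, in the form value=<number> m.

value=4.832e-08 m

Intermediate values are printed rounded; the computation runs at full precision — one final rounding, at four significant figures.
Convert: Distance L = 7918 mm = 7.918 m.
Convert: Hardness H = 26.14 HV × 9.807 MPa/HV = 256.4 MPa = 2.564e+08 Pa.
Convert: Pad sides 11.79 mm × 4.086 mm = 0.01179 m × 0.004086 m. Contact area A = 0.01179 m × 0.004086 m = 4.817e-05 m².
Collected in SI base units: W = 298.6 N, H = 2.564e+08 Pa, K = 2.524e-07.
Archard volume V = K·W·L/H = 2.524e-07 · 298.6 · 7.918 / 2.564e+08 = 2.328e-12 m³.
Wear depth h = V/A = 2.328e-12 / 4.817e-05 = 4.832e-08 m.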